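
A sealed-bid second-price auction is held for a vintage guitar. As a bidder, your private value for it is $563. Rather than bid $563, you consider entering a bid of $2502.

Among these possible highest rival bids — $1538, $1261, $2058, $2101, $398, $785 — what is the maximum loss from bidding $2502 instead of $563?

$1538

$1538: truthful gives $0, deviation gives −$975 → loss $975.
$1261: truthful gives $0, deviation gives −$698 → loss $698.
$2058: truthful gives $0, deviation gives −$1495 → loss $1495.
$2101: truthful gives $0, deviation gives −$1538 → loss $1538.
$398: same outcome either way → loss $0.
$785: truthful gives $0, deviation gives −$222 → loss $222.
Maximum loss: $1538.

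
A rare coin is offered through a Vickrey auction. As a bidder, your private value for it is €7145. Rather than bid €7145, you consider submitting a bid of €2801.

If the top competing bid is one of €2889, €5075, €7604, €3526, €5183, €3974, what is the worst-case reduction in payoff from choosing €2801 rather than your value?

€2889: truthful gives €4256, deviation gives €0 → loss €4256.
€5075: truthful gives €2070, deviation gives €0 → loss €2070.
€7604: same outcome either way → loss €0.
€3526: truthful gives €3619, deviation gives €0 → loss €3619.
€5183: truthful gives €1962, deviation gives €0 → loss €1962.
€3974: truthful gives €3171, deviation gives €0 → loss €3171.
Maximum loss: €4256.

€4256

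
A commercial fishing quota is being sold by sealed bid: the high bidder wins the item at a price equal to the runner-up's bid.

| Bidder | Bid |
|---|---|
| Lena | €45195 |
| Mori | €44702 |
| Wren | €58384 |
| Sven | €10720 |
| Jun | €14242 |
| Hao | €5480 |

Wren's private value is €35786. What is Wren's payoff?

−€9409

Highest bid: Wren at €58384, so Wren wins.
Second-highest bid: Lena at €45195 — that is the price the winner pays.
Wren's payoff = value − price = €35786 − €45195 = −€9409.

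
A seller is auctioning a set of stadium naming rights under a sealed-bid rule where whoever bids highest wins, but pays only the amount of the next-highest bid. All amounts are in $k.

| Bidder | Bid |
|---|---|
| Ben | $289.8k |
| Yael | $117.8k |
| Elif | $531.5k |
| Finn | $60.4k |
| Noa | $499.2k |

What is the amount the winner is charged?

Highest bid: Elif at $531.5k, so Elif wins.
Second-highest bid: Noa at $499.2k — that is the price the winner pays.

$499.2k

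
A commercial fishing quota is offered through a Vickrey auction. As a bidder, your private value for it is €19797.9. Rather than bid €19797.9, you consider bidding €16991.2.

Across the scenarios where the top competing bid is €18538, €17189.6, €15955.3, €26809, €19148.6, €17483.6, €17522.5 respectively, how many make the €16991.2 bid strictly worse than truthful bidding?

5

The deviation hurts exactly when the highest competing bid lies strictly between €16991.2 and €19797.9 — underbidding then forfeits a profitable win.
€18538: inside the interval → strictly worse (loss €1259.9).
€17189.6: inside the interval → strictly worse (loss €2608.3).
€15955.3: below both → same outcome either way.
€26809: above both → same outcome either way.
€19148.6: inside the interval → strictly worse (loss €649.3).
€17483.6: inside the interval → strictly worse (loss €2314.3).
€17522.5: inside the interval → strictly worse (loss €2275.4).
Count: 5.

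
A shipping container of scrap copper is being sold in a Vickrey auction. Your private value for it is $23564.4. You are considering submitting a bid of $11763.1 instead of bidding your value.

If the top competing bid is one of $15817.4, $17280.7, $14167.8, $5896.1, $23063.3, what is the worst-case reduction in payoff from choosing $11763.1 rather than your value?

$9396.6

$15817.4: truthful gives $7747, deviation gives $0 → loss $7747.
$17280.7: truthful gives $6283.7, deviation gives $0 → loss $6283.7.
$14167.8: truthful gives $9396.6, deviation gives $0 → loss $9396.6.
$5896.1: same outcome either way → loss $0.
$23063.3: truthful gives $501.1, deviation gives $0 → loss $501.1.
Maximum loss: $9396.6.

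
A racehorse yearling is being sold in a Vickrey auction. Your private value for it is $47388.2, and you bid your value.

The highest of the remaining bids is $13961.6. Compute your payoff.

Your bid $47388.2 exceeds the highest competing bid $13961.6, so you win.
In a second-price auction the winner pays the second-highest bid, $13961.6.
Payoff = value − price = $47388.2 − $13961.6 = $33426.6.

$33426.6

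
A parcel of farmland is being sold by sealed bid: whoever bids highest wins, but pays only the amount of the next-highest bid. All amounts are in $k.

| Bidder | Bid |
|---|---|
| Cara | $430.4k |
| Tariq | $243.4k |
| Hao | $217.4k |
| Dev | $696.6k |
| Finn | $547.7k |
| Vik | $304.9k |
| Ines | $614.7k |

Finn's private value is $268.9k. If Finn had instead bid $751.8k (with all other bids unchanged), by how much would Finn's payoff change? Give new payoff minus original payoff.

−$427.7k

The highest bid among the other bidders is $696.6k; Finn's bid doesn't change that.
Original bid $547.7k: Finn is not highest (top rival bid is $696.6k); payoff $0k.
Alternative bid $751.8k: Finn is highest, pays the top rival bid $696.6k; payoff $268.9k − $696.6k = −$427.7k.
Change in payoff = −$427.7k − ($0k) = −$427.7k.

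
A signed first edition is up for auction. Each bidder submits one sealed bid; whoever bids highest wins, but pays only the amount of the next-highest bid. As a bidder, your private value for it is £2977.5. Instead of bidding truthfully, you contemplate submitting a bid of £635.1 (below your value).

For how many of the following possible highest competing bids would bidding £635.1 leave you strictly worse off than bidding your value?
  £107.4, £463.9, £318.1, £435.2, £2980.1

The deviation hurts exactly when the highest competing bid lies strictly between £635.1 and £2977.5 — underbidding then forfeits a profitable win.
£107.4: below both → same outcome either way.
£463.9: below both → same outcome either way.
£318.1: below both → same outcome either way.
£435.2: below both → same outcome either way.
£2980.1: above both → same outcome either way.
Count: 0.

0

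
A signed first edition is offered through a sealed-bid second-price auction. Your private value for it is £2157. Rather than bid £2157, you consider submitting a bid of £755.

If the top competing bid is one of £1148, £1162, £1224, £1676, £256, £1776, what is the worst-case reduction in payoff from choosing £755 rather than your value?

£1009

£1148: truthful gives £1009, deviation gives £0 → loss £1009.
£1162: truthful gives £995, deviation gives £0 → loss £995.
£1224: truthful gives £933, deviation gives £0 → loss £933.
£1676: truthful gives £481, deviation gives £0 → loss £481.
£256: same outcome either way → loss £0.
£1776: truthful gives £381, deviation gives £0 → loss £381.
Maximum loss: £1009.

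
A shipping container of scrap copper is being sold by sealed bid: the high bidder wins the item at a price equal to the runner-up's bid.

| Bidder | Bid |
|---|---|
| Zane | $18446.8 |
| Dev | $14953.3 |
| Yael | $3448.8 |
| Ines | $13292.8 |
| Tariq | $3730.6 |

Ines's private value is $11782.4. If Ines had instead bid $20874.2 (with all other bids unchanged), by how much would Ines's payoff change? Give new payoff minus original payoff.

The highest bid among the other bidders is $18446.8; Ines's bid doesn't change that.
Original bid $13292.8: Ines is not highest (top rival bid is $18446.8); payoff $0.
Alternative bid $20874.2: Ines is highest, pays the top rival bid $18446.8; payoff $11782.4 − $18446.8 = −$6664.4.
Change in payoff = −$6664.4 − ($0) = −$6664.4.

−$6664.4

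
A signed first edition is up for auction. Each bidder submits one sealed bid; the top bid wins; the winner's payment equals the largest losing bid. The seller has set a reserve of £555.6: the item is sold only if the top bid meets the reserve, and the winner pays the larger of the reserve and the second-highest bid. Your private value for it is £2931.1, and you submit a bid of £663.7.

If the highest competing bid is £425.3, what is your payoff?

Your bid £663.7 is the highest and exceeds the reserve.
Price = max(second-highest bid, reserve) = max(£425.3, £555.6) = £555.6.
Payoff = £2931.1 − £555.6 = £2375.5.

£2375.5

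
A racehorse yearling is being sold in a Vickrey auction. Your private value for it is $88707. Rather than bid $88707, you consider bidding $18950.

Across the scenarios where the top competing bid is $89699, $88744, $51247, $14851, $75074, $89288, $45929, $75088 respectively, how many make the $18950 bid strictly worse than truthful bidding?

4

The deviation hurts exactly when the highest competing bid lies strictly between $18950 and $88707 — underbidding then forfeits a profitable win.
$89699: above both → same outcome either way.
$88744: above both → same outcome either way.
$51247: inside the interval → strictly worse (loss $37460).
$14851: below both → same outcome either way.
$75074: inside the interval → strictly worse (loss $13633).
$89288: above both → same outcome either way.
$45929: inside the interval → strictly worse (loss $42778).
$75088: inside the interval → strictly worse (loss $13619).
Count: 4.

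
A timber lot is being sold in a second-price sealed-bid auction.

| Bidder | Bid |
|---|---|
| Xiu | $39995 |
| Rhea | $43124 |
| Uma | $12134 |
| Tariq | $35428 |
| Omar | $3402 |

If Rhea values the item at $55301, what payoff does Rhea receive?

Highest bid: Rhea at $43124, so Rhea wins.
Second-highest bid: Xiu at $39995 — that is the price the winner pays.
Rhea's payoff = value − price = $55301 − $39995 = $15306.

$15306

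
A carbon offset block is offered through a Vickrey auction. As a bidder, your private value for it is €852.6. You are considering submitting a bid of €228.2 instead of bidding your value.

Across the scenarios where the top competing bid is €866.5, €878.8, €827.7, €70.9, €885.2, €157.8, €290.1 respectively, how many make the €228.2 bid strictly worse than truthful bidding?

2

The deviation hurts exactly when the highest competing bid lies strictly between €228.2 and €852.6 — underbidding then forfeits a profitable win.
€866.5: above both → same outcome either way.
€878.8: above both → same outcome either way.
€827.7: inside the interval → strictly worse (loss €24.9).
€70.9: below both → same outcome either way.
€885.2: above both → same outcome either way.
€157.8: below both → same outcome either way.
€290.1: inside the interval → strictly worse (loss €562.5).
Count: 2.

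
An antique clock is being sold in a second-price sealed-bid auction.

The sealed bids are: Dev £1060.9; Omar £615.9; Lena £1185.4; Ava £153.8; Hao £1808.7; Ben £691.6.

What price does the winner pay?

£1185.4

Highest bid: Hao at £1808.7, so Hao wins.
Second-highest bid: Lena at £1185.4 — that is the price the winner pays.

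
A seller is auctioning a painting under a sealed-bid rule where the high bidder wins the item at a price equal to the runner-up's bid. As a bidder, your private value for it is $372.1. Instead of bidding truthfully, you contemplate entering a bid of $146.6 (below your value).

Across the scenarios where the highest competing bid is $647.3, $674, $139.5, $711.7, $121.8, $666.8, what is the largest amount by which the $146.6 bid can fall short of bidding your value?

$647.3: same outcome either way → loss $0.
$674: same outcome either way → loss $0.
$139.5: same outcome either way → loss $0.
$711.7: same outcome either way → loss $0.
$121.8: same outcome either way → loss $0.
$666.8: same outcome either way → loss $0.
Maximum loss: $0.

$0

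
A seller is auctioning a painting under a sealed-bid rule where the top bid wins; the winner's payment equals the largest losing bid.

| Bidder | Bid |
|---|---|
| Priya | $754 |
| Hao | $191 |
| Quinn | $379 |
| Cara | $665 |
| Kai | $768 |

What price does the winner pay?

Highest bid: Kai at $768, so Kai wins.
Second-highest bid: Priya at $754 — that is the price the winner pays.

$754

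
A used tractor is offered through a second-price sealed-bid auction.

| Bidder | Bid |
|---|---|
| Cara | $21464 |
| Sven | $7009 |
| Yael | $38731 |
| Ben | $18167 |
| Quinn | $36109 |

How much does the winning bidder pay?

Highest bid: Yael at $38731, so Yael wins.
Second-highest bid: Quinn at $36109 — that is the price the winner pays.

$36109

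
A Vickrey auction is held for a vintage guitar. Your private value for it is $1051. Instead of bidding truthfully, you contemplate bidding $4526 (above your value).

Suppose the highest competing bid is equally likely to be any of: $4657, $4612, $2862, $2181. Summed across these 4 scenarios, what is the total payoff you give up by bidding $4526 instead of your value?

$2941

The deviation costs you only when the competing bid falls strictly between $1051 and $4526; elsewhere both bids give the same outcome.
$4657: outcomes coincide → loss $0.
$4612: outcomes coincide → loss $0.
$2862: truthful payoff $0, deviation payoff −$1811 → loss $1811.
$2181: truthful payoff $0, deviation payoff −$1130 → loss $1130.
Total loss = $1811 + $1130 = $2941.
Truthful bidding weakly dominates here: raising your bid can only win items priced above your value, and lowering it can only forfeit items priced below.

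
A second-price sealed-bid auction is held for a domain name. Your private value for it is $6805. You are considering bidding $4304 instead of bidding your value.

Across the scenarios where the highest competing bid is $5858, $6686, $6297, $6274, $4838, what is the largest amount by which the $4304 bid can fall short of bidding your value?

$5858: truthful gives $947, deviation gives $0 → loss $947.
$6686: truthful gives $119, deviation gives $0 → loss $119.
$6297: truthful gives $508, deviation gives $0 → loss $508.
$6274: truthful gives $531, deviation gives $0 → loss $531.
$4838: truthful gives $1967, deviation gives $0 → loss $1967.
Maximum loss: $1967.

$1967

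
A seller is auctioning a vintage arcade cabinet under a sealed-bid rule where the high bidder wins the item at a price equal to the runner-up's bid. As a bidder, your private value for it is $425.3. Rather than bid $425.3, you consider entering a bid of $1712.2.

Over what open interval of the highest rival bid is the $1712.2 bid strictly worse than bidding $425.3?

If the competing bid is below $425.3, both bids win at the same price — no difference.
If it is above $1712.2, both bids lose — no difference.
If it lies strictly between $425.3 and $1712.2, bidding your value loses (payoff 0) while bidding $1712.2 wins at a price above your value (payoff negative).
So the deviation strictly hurts on the open interval ($425.3, $1712.2).

($425.3, $1712.2)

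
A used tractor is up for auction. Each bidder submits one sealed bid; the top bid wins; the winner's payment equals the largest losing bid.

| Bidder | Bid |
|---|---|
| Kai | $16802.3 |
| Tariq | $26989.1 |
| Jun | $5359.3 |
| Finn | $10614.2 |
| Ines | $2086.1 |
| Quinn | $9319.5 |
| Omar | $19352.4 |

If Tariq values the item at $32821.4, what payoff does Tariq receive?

$13469

Highest bid: Tariq at $26989.1, so Tariq wins.
Second-highest bid: Omar at $19352.4 — that is the price the winner pays.
Tariq's payoff = value − price = $32821.4 − $19352.4 = $13469.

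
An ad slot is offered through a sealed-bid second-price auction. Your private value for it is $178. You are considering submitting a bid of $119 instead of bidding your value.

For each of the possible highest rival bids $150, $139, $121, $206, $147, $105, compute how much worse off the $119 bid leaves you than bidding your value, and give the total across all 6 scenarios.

The deviation costs you only when the competing bid falls strictly between $119 and $178; elsewhere both bids give the same outcome.
$150: truthful payoff $28, deviation payoff $0 → loss $28.
$139: truthful payoff $39, deviation payoff $0 → loss $39.
$121: truthful payoff $57, deviation payoff $0 → loss $57.
$206: outcomes coincide → loss $0.
$147: truthful payoff $31, deviation payoff $0 → loss $31.
$105: outcomes coincide → loss $0.
Total loss = $28 + $39 + $57 + $31 = $155.

$155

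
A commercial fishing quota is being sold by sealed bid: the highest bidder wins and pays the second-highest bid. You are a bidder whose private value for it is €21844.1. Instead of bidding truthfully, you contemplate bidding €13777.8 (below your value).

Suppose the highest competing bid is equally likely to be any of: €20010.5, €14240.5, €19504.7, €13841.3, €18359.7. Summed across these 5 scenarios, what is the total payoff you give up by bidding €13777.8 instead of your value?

The deviation costs you only when the competing bid falls strictly between €13777.8 and €21844.1; elsewhere both bids give the same outcome.
€20010.5: truthful payoff €1833.6, deviation payoff €0 → loss €1833.6.
€14240.5: truthful payoff €7603.6, deviation payoff €0 → loss €7603.6.
€19504.7: truthful payoff €2339.4, deviation payoff €0 → loss €2339.4.
€13841.3: truthful payoff €8002.8, deviation payoff €0 → loss €8002.8.
€18359.7: truthful payoff €3484.4, deviation payoff €0 → loss €3484.4.
Total loss = €1833.6 + €7603.6 + €2339.4 + €8002.8 + €3484.4 = €23263.8.
In a second-price auction your bid sets only whether you win, not what you pay, so bidding your true value is weakly dominant.

€23263.8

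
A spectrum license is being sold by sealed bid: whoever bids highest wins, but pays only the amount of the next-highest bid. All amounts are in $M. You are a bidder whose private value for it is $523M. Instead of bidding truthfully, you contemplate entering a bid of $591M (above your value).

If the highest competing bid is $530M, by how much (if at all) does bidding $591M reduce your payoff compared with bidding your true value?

Bidding your value $523M: you lose (since $523M < $530M). Payoff $0M.
Bidding $591M: you win and pay $530M. Payoff $523M − $530M = −$7M.
The competing bid $530M lies between your value and your inflated bid, so overbidding wins an item priced above your value.
Loss from deviating = $0M − (−$7M) = $7M.

$7M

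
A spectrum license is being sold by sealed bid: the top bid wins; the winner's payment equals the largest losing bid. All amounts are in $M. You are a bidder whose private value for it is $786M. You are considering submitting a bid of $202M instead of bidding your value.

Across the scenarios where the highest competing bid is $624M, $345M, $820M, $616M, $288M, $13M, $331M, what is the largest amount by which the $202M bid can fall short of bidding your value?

$498M

$624M: truthful gives $162M, deviation gives $0M → loss $162M.
$345M: truthful gives $441M, deviation gives $0M → loss $441M.
$820M: same outcome either way → loss $0M.
$616M: truthful gives $170M, deviation gives $0M → loss $170M.
$288M: truthful gives $498M, deviation gives $0M → loss $498M.
$13M: same outcome either way → loss $0M.
$331M: truthful gives $455M, deviation gives $0M → loss $455M.
Maximum loss: $498M.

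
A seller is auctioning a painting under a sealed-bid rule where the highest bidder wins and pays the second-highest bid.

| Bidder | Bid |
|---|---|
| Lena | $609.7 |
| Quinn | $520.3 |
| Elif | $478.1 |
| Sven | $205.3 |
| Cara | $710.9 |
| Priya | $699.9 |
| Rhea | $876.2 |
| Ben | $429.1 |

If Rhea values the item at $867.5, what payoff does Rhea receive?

$156.6

Highest bid: Rhea at $876.2, so Rhea wins.
Second-highest bid: Cara at $710.9 — that is the price the winner pays.
Rhea's payoff = value − price = $867.5 − $710.9 = $156.6.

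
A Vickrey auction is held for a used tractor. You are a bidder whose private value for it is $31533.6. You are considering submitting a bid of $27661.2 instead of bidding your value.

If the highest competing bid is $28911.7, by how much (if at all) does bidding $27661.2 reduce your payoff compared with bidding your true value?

Bidding your value $31533.6: you win (since $31533.6 > $28911.7) and pay $28911.7. Payoff $2621.9.
Bidding $27661.2: you lose. Payoff $0.
The competing bid $28911.7 lies between your shaded bid and your value, so underbidding forfeits an item you could have won at a profitable price.
Loss from deviating = $2621.9 − ($0) = $2621.9.

$2621.9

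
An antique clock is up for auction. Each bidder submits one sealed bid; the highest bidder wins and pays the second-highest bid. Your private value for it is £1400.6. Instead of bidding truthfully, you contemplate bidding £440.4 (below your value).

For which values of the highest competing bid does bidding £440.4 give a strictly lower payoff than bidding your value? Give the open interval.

(£440.4, £1400.6)

If the competing bid is below £440.4, both bids win at the same price — no difference.
If it is above £1400.6, both bids lose — no difference.
If it lies strictly between £440.4 and £1400.6, bidding your value wins at a price below your value (positive payoff) while bidding £440.4 loses (payoff 0).
So the deviation strictly hurts on the open interval (£440.4, £1400.6).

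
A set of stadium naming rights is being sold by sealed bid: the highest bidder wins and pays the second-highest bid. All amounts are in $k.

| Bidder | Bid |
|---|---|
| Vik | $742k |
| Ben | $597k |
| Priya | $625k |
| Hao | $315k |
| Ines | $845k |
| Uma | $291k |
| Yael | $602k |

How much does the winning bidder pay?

Highest bid: Ines at $845k, so Ines wins.
Second-highest bid: Vik at $742k — that is the price the winner pays.

$742k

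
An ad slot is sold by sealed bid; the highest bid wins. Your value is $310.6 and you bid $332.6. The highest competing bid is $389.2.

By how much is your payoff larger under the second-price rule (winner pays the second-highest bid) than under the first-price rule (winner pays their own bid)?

Your bid $332.6 is below $389.2, so you lose under either rule.
Payoff is $0 in both cases; difference = $0.

$0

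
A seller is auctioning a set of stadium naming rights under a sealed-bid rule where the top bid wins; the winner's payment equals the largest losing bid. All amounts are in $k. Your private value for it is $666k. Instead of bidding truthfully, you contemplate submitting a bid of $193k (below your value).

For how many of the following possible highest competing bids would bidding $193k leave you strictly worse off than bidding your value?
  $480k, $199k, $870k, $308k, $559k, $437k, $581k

The deviation hurts exactly when the highest competing bid lies strictly between $193k and $666k — underbidding then forfeits a profitable win.
$480k: inside the interval → strictly worse (loss $186k).
$199k: inside the interval → strictly worse (loss $467k).
$870k: above both → same outcome either way.
$308k: inside the interval → strictly worse (loss $358k).
$559k: inside the interval → strictly worse (loss $107k).
$437k: inside the interval → strictly worse (loss $229k).
$581k: inside the interval → strictly worse (loss $85k).
Count: 6.

6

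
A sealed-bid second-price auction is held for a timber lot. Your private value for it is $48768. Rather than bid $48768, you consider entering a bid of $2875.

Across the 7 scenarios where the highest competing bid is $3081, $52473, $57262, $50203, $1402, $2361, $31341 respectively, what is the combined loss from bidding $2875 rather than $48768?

The deviation costs you only when the competing bid falls strictly between $2875 and $48768; elsewhere both bids give the same outcome.
$3081: truthful payoff $45687, deviation payoff $0 → loss $45687.
$52473: outcomes coincide → loss $0.
$57262: outcomes coincide → loss $0.
$50203: outcomes coincide → loss $0.
$1402: outcomes coincide → loss $0.
$2361: outcomes coincide → loss $0.
$31341: truthful payoff $17427, deviation payoff $0 → loss $17427.
Total loss = $45687 + $17427 = $63114.

$63114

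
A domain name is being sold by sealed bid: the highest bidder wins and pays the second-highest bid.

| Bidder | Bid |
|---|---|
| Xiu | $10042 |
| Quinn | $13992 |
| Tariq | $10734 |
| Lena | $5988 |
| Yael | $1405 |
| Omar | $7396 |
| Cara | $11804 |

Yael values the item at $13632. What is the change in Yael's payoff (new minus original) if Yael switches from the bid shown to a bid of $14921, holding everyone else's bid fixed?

−$360

The highest bid among the other bidders is $13992; Yael's bid doesn't change that.
Original bid $1405: Yael is not highest (top rival bid is $13992); payoff $0.
Alternative bid $14921: Yael is highest, pays the top rival bid $13992; payoff $13632 − $13992 = −$360.
Change in payoff = −$360 − ($0) = −$360.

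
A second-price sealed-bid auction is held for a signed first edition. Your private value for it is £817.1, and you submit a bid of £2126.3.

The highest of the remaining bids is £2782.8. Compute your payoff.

£0

Your bid £2126.3 is below the highest competing bid £2782.8, so you lose.
A losing bidder pays nothing and receives nothing: payoff = £0.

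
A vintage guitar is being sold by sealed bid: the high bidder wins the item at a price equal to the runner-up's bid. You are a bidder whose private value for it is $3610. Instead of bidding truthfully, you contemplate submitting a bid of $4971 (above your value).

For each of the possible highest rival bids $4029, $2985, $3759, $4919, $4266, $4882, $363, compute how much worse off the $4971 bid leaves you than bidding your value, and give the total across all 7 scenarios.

The deviation costs you only when the competing bid falls strictly between $3610 and $4971; elsewhere both bids give the same outcome.
$4029: truthful payoff $0, deviation payoff −$419 → loss $419.
$2985: outcomes coincide → loss $0.
$3759: truthful payoff $0, deviation payoff −$149 → loss $149.
$4919: truthful payoff $0, deviation payoff −$1309 → loss $1309.
$4266: truthful payoff $0, deviation payoff −$656 → loss $656.
$4882: truthful payoff $0, deviation payoff −$1272 → loss $1272.
$363: outcomes coincide → loss $0.
Total loss = $419 + $149 + $1309 + $656 + $1272 = $3805.
Because the price is fixed by the runner-up's bid, deviating from your value can only change a good outcome into a bad one — never the reverse.

$3805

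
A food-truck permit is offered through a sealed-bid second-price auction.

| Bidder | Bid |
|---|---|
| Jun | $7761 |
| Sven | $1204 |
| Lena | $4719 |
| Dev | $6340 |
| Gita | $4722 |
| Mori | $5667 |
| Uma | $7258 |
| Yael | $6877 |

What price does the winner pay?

$7258

Highest bid: Jun at $7761, so Jun wins.
Second-highest bid: Uma at $7258 — that is the price the winner pays.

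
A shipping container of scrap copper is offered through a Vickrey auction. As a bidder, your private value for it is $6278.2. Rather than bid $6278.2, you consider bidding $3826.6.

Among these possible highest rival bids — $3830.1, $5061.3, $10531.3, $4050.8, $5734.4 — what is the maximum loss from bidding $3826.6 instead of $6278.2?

$2448.1

$3830.1: truthful gives $2448.1, deviation gives $0 → loss $2448.1.
$5061.3: truthful gives $1216.9, deviation gives $0 → loss $1216.9.
$10531.3: same outcome either way → loss $0.
$4050.8: truthful gives $2227.4, deviation gives $0 → loss $2227.4.
$5734.4: truthful gives $543.8, deviation gives $0 → loss $543.8.
Maximum loss: $2448.1.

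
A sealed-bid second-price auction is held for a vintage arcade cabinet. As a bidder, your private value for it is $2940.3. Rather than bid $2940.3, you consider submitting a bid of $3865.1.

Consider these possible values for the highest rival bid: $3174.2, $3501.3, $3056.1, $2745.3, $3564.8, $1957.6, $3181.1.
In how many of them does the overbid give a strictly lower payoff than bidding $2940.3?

5

The deviation hurts exactly when the highest competing bid lies strictly between $2940.3 and $3865.1 — overbidding then wins at a price above your value.
$3174.2: inside the interval → strictly worse (loss $233.9).
$3501.3: inside the interval → strictly worse (loss $561).
$3056.1: inside the interval → strictly worse (loss $115.8).
$2745.3: below both → same outcome either way.
$3564.8: inside the interval → strictly worse (loss $624.5).
$1957.6: below both → same outcome either way.
$3181.1: inside the interval → strictly worse (loss $240.8).
Count: 5.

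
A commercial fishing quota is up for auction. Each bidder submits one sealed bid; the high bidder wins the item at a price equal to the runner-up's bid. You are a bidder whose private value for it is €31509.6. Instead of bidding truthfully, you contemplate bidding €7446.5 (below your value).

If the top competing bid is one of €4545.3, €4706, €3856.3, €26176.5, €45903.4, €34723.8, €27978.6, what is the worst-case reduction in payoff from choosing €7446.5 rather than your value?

€4545.3: same outcome either way → loss €0.
€4706: same outcome either way → loss €0.
€3856.3: same outcome either way → loss €0.
€26176.5: truthful gives €5333.1, deviation gives €0 → loss €5333.1.
€45903.4: same outcome either way → loss €0.
€34723.8: same outcome either way → loss €0.
€27978.6: truthful gives €3531, deviation gives €0 → loss €3531.
Maximum loss: €5333.1.

€5333.1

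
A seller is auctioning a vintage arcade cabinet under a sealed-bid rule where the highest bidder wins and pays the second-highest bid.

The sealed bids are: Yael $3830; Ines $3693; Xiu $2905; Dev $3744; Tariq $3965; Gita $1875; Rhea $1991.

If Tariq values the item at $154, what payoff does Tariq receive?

Highest bid: Tariq at $3965, so Tariq wins.
Second-highest bid: Yael at $3830 — that is the price the winner pays.
Tariq's payoff = value − price = $154 − $3830 = −$3676.

−$3676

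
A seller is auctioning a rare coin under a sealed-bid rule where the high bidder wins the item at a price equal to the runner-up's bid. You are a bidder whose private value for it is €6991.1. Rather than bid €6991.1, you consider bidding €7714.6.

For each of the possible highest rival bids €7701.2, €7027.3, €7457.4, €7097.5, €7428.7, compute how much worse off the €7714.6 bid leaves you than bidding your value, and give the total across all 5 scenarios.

€1756.6

The deviation costs you only when the competing bid falls strictly between €6991.1 and €7714.6; elsewhere both bids give the same outcome.
€7701.2: truthful payoff €0, deviation payoff −€710.1 → loss €710.1.
€7027.3: truthful payoff €0, deviation payoff −€36.2 → loss €36.2.
€7457.4: truthful payoff €0, deviation payoff −€466.3 → loss €466.3.
€7097.5: truthful payoff €0, deviation payoff −€106.4 → loss €106.4.
€7428.7: truthful payoff €0, deviation payoff −€437.6 → loss €437.6.
Total loss = €710.1 + €36.2 + €466.3 + €106.4 + €437.6 = €1756.6.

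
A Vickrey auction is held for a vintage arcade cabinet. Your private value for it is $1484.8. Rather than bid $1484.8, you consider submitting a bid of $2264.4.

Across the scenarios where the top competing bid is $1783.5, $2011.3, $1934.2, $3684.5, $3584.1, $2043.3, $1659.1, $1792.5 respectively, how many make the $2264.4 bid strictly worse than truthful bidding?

6

The deviation hurts exactly when the highest competing bid lies strictly between $1484.8 and $2264.4 — overbidding then wins at a price above your value.
$1783.5: inside the interval → strictly worse (loss $298.7).
$2011.3: inside the interval → strictly worse (loss $526.5).
$1934.2: inside the interval → strictly worse (loss $449.4).
$3684.5: above both → same outcome either way.
$3584.1: above both → same outcome either way.
$2043.3: inside the interval → strictly worse (loss $558.5).
$1659.1: inside the interval → strictly worse (loss $174.3).
$1792.5: inside the interval → strictly worse (loss $307.7).
Count: 6.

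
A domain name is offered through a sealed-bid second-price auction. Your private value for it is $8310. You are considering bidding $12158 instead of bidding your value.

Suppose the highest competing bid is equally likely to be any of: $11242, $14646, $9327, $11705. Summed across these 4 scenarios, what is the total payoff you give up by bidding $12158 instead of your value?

The deviation costs you only when the competing bid falls strictly between $8310 and $12158; elsewhere both bids give the same outcome.
$11242: truthful payoff $0, deviation payoff −$2932 → loss $2932.
$14646: outcomes coincide → loss $0.
$9327: truthful payoff $0, deviation payoff −$1017 → loss $1017.
$11705: truthful payoff $0, deviation payoff −$3395 → loss $3395.
Total loss = $2932 + $1017 + $3395 = $7344.

$7344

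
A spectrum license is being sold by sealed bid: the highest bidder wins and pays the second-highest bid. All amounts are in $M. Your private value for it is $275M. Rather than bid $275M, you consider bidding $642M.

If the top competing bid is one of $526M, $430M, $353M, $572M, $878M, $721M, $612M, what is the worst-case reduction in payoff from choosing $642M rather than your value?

$337M

$526M: truthful gives $0M, deviation gives −$251M → loss $251M.
$430M: truthful gives $0M, deviation gives −$155M → loss $155M.
$353M: truthful gives $0M, deviation gives −$78M → loss $78M.
$572M: truthful gives $0M, deviation gives −$297M → loss $297M.
$878M: same outcome either way → loss $0M.
$721M: same outcome either way → loss $0M.
$612M: truthful gives $0M, deviation gives −$337M → loss $337M.
Maximum loss: $337M.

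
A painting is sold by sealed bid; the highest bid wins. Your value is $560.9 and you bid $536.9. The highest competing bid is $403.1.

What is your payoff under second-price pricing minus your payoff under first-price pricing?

You have the highest bid, so you win under either rule.
Second-price: pay $403.1 → payoff $157.8.
First-price: pay your own bid $536.9 → payoff $24.
Difference = $157.8 − ($24) = $133.8.

$133.8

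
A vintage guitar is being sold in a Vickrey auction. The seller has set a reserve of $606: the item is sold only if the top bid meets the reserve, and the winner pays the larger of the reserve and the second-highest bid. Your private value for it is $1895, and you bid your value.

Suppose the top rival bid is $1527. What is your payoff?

Your bid $1895 is the highest and exceeds the reserve.
Price = max(second-highest bid, reserve) = max($1527, $606) = $1527.
Payoff = $1895 − $1527 = $368.

$368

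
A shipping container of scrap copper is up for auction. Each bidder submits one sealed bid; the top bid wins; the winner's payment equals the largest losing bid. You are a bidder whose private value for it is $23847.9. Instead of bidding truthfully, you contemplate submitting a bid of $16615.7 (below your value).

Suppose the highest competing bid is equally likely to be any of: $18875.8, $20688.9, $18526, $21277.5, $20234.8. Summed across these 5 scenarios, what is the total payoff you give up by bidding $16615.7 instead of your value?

$19636.5

The deviation costs you only when the competing bid falls strictly between $16615.7 and $23847.9; elsewhere both bids give the same outcome.
$18875.8: truthful payoff $4972.1, deviation payoff $0 → loss $4972.1.
$20688.9: truthful payoff $3159, deviation payoff $0 → loss $3159.
$18526: truthful payoff $5321.9, deviation payoff $0 → loss $5321.9.
$21277.5: truthful payoff $2570.4, deviation payoff $0 → loss $2570.4.
$20234.8: truthful payoff $3613.1, deviation payoff $0 → loss $3613.1.
Total loss = $4972.1 + $3159 + $5321.9 + $2570.4 + $3613.1 = $19636.5.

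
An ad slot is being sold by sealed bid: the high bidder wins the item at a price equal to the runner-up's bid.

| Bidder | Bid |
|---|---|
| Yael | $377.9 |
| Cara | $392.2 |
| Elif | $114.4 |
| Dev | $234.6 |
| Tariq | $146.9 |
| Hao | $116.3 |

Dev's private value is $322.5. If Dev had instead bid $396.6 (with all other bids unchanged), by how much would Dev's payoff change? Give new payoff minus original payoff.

−$69.7

The highest bid among the other bidders is $392.2; Dev's bid doesn't change that.
Original bid $234.6: Dev is not highest (top rival bid is $392.2); payoff $0.
Alternative bid $396.6: Dev is highest, pays the top rival bid $392.2; payoff $322.5 − $392.2 = −$69.7.
Change in payoff = −$69.7 − ($0) = −$69.7.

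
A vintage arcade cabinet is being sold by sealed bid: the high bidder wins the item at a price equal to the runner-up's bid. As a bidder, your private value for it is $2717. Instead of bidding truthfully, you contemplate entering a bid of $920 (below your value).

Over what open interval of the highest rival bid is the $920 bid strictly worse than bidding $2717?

($920, $2717)

If the competing bid is below $920, both bids win at the same price — no difference.
If it is above $2717, both bids lose — no difference.
If it lies strictly between $920 and $2717, bidding your value wins at a price below your value (positive payoff) while bidding $920 loses (payoff 0).
So the deviation strictly hurts on the open interval ($920, $2717).
Truthful bidding weakly dominates here: raising your bid can only win items priced above your value, and lowering it can only forfeit items priced below.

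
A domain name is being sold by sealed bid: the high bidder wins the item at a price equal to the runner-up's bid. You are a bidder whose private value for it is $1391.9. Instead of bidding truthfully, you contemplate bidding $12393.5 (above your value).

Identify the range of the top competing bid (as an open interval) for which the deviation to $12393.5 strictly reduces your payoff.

If the competing bid is below $1391.9, both bids win at the same price — no difference.
If it is above $12393.5, both bids lose — no difference.
If it lies strictly between $1391.9 and $12393.5, bidding your value loses (payoff 0) while bidding $12393.5 wins at a price above your value (payoff negative).
So the deviation strictly hurts on the open interval ($1391.9, $12393.5).

($1391.9, $12393.5)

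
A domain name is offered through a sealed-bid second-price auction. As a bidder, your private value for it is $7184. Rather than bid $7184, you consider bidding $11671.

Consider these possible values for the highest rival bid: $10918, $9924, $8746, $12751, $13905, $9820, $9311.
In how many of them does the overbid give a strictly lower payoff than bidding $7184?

5

The deviation hurts exactly when the highest competing bid lies strictly between $7184 and $11671 — overbidding then wins at a price above your value.
$10918: inside the interval → strictly worse (loss $3734).
$9924: inside the interval → strictly worse (loss $2740).
$8746: inside the interval → strictly worse (loss $1562).
$12751: above both → same outcome either way.
$13905: above both → same outcome either way.
$9820: inside the interval → strictly worse (loss $2636).
$9311: inside the interval → strictly worse (loss $2127).
Count: 5.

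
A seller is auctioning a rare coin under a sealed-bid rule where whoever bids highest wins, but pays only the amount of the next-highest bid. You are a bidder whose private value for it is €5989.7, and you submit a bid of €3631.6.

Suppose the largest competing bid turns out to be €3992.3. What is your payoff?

Your bid €3631.6 is below the highest competing bid €3992.3, so you lose.
A losing bidder pays nothing and receives nothing: payoff = €0.

€0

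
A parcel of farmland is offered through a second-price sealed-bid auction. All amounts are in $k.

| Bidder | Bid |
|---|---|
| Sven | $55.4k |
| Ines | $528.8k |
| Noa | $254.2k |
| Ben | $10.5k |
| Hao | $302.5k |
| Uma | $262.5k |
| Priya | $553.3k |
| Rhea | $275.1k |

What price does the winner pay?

$528.8k

Highest bid: Priya at $553.3k, so Priya wins.
Second-highest bid: Ines at $528.8k — that is the price the winner pays.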